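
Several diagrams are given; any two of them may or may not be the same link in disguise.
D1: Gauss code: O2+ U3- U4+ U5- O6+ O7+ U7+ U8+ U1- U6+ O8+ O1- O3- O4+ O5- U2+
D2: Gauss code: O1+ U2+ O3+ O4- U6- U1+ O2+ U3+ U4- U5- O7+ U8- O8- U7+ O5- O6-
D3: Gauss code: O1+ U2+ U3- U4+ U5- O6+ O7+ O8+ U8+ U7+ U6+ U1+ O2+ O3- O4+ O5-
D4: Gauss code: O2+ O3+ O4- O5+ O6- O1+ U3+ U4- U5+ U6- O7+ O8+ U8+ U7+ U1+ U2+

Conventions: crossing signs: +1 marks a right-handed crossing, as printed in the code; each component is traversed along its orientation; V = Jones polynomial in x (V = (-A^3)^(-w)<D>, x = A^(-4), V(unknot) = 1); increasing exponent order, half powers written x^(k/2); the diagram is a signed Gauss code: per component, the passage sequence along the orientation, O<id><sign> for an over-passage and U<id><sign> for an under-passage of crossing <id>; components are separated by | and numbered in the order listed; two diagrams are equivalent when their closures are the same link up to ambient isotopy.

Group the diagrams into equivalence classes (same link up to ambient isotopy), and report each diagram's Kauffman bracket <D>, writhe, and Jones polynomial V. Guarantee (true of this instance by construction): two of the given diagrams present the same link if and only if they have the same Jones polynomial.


equivalence classes: {D1, D2, D3, D4}
D1 (bracket A^6; 8 crossings at w = +2): V = 1
V(D2) = 1  (w 0, c 8, <D> = 1)
V(D3) = 1  [8 crossings, <D> = A^12, w = +4]
V(D4) = 1  (w +4, c 8, <D> = A^12)
key observation: one V(x) for all 4 diagrams — one class (guaranteed)


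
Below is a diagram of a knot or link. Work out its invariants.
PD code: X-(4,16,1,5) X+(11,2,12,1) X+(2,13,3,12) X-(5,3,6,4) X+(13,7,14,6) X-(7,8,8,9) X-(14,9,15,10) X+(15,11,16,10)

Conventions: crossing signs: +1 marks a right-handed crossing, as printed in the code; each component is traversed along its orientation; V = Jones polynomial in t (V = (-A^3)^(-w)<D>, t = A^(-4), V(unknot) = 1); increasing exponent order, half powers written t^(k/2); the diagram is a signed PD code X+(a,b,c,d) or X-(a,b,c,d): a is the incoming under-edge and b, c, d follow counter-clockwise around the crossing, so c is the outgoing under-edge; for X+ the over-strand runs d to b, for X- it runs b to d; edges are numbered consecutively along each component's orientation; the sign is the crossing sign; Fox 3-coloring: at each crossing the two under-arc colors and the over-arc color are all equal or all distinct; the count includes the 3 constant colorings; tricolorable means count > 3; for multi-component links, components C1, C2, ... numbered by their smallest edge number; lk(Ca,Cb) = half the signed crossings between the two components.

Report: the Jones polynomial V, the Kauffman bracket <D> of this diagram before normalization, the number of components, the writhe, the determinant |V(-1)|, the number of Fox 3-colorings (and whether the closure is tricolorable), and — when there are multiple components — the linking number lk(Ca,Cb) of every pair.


V(t) = -t^(-3/2) + t^(-1/2) - 2t^(1/2) + t^(3/2) - 2t^(5/2) + t^(7/2)
bracket: A^-14 - 2A^-10 + A^-6 - 2A^-2 + A^2 - A^6, w = 0
2 components, writhe 0, over 8 crossings
lk(C1,C2) = 0
det 8, colorings 3 of 3^8 — not tricolorable
observation: span 5 respects span(V) <= c + mu - 1 = 9 for this 2-component diagram


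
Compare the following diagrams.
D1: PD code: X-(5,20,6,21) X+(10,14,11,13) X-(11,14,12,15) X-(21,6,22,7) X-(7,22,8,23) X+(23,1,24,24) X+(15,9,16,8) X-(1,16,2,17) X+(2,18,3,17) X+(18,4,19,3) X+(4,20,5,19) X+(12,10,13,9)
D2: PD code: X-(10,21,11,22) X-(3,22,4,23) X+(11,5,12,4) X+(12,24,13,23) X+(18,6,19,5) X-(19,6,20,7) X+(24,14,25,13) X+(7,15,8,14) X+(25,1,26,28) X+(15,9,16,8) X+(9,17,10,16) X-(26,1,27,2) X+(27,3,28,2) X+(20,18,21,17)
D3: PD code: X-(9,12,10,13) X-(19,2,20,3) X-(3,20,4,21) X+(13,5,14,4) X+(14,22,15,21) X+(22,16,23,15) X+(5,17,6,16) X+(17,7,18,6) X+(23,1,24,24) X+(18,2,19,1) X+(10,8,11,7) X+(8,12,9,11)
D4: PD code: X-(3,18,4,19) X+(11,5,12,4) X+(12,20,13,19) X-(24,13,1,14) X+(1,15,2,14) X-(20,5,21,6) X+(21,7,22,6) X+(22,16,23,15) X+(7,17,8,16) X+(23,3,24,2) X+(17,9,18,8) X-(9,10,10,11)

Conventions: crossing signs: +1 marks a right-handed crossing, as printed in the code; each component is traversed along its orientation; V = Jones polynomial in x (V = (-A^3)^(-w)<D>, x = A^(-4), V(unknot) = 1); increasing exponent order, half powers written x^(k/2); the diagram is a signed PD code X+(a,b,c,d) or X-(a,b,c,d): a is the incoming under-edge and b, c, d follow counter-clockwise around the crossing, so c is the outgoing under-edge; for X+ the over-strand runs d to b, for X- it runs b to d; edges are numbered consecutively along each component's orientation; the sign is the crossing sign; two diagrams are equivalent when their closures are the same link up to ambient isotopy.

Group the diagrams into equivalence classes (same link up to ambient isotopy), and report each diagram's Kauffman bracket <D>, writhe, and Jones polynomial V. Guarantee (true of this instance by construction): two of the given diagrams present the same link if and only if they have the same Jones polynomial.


equivalence classes: {D1} | {D2, D3, D4}
D1 (bracket A^6; 12 crossings at w = +2): V = 1
V(D2) = x - x^2 + 2x^3 - x^4 + x^5 - x^6  (w +6, c 14, <D> = -A^-6 + A^-2 - A^2 + 2A^6 - A^10 + A^14)
V(D3) = x - x^2 + 2x^3 - x^4 + x^5 - x^6  (w +6, c 12, <D> = -A^-6 + A^-2 - A^2 + 2A^6 - A^10 + A^14)
V(D4) = x - x^2 + 2x^3 - x^4 + x^5 - x^6  [12 crossings, <D> = -A^-12 + A^-8 - A^-4 + 2 - A^4 + A^8, w = +4]
key observation: comparing 4 Jones polynomials yields 2 groups


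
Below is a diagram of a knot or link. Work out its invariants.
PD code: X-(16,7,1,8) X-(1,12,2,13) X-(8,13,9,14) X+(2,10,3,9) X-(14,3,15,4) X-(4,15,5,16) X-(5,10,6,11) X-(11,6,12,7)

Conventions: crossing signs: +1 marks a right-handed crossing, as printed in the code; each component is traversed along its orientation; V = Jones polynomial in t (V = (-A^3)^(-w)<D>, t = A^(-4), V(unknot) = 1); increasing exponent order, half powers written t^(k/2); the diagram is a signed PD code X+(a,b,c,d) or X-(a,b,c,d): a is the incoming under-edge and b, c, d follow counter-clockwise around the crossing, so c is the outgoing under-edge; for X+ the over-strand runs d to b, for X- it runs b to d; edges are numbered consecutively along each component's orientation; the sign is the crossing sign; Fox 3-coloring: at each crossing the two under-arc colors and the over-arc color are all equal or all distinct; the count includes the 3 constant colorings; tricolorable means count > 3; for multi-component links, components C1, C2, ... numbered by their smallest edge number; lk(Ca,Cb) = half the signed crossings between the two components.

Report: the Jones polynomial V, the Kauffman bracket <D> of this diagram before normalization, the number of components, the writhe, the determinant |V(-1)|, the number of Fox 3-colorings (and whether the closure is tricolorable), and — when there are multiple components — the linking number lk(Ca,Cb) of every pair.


Jones polynomial: V(t) = t^-8 - 2t^-7 + t^-6 - 2t^-5 + 2t^-4 + t^-2
<D> = A^-10 + 2A^-2 - 2A^2 + A^6 - 2A^10 + A^14; writhe -6
components 1, writhe -6 (8 crossings)
3-colorings: 27 of 3^8, det 9 — tricolorable
note: the span of V is 6, forcing >= 6 crossings in any diagram


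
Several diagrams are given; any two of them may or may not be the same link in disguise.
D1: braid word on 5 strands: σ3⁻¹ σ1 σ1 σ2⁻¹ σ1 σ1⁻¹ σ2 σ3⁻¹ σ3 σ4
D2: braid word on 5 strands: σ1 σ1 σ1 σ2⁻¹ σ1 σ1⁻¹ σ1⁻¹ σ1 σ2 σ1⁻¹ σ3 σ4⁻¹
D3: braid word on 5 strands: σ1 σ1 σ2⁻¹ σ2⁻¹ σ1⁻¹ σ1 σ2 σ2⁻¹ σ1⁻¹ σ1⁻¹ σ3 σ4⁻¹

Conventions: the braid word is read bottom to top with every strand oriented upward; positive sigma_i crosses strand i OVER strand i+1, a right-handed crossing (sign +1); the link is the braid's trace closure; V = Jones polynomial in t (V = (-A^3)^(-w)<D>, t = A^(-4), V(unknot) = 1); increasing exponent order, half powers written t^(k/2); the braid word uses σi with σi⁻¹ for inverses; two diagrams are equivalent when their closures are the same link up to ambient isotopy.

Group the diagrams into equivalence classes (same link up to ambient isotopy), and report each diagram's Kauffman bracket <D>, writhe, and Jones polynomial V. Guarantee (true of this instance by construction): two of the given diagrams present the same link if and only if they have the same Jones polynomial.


equivalence classes: {D1, D2} | {D3}
D1 (bracket A^-6 + A^-2 + A^2 + A^6; 10 crossings at w = +2): V = 1 + t + t^2 + t^3
D2 (bracket A^-6 + A^-2 + A^2 + A^6; 12 crossings at w = +2): V = 1 + t + t^2 + t^3
D3 (bracket A^-6 + A^-2 + A^2 + A^6; 12 crossings at w = -2): V = t^-3 + t^-2 + t^-1 + 1
key observation: V(t) takes 2 values over 3 diagrams, fixing the grouping


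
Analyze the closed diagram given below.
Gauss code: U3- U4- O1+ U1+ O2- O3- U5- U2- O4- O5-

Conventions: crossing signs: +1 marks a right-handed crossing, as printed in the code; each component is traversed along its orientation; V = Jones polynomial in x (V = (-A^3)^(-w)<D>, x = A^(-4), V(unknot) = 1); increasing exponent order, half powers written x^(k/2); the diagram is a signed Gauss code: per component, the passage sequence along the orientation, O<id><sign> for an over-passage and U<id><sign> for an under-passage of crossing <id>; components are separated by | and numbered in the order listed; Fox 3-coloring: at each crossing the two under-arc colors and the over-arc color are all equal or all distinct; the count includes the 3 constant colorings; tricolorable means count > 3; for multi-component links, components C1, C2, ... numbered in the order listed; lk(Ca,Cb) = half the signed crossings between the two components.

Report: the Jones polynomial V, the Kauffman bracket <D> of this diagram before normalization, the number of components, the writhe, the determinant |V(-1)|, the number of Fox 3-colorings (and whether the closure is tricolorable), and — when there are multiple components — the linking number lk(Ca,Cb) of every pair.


V = -x^-4 + x^-3 + x^-1
<D> = -A^-5 - A^3 + A^7 (w = -3)
1 component over 5 crossings, w = -3
9 Fox colorings among 3^5, |V(-1)| = 3: tricolorable
why: w = -3 (over 5 crossings) is diagram-only; (-A^3)^(3) removes it from V


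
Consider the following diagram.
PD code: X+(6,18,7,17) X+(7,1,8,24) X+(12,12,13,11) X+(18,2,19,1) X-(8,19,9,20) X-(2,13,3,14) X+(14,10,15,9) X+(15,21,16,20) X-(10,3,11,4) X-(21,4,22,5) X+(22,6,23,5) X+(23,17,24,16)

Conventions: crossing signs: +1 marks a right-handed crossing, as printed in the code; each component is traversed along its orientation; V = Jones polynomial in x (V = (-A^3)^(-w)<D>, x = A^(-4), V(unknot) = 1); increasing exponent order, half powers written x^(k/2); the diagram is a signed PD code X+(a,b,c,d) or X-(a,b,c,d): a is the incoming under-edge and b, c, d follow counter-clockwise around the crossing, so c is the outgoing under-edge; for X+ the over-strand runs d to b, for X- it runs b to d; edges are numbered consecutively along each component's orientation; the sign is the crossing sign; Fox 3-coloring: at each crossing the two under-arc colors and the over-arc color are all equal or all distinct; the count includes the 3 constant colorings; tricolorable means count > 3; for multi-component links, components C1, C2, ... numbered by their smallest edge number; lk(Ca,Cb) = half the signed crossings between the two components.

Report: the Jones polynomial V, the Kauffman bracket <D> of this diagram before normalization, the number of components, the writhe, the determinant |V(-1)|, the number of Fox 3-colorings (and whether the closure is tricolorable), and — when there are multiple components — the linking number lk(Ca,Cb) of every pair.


V(x) = x^-1 - 1 + 2x - 3x^2 + 3x^3 - 2x^4 + 2x^5 - x^6
bracket: -A^-12 + 2A^-8 - 2A^-4 + 3 - 3A^4 + 2A^8 - A^12 + A^16, w = +4
1 component, writhe +4, over 12 crossings
det 15, colorings 9 of 3^12 — tricolorable
observation: |V(-1)| = 15: so tricolorable, since 3 divides 15


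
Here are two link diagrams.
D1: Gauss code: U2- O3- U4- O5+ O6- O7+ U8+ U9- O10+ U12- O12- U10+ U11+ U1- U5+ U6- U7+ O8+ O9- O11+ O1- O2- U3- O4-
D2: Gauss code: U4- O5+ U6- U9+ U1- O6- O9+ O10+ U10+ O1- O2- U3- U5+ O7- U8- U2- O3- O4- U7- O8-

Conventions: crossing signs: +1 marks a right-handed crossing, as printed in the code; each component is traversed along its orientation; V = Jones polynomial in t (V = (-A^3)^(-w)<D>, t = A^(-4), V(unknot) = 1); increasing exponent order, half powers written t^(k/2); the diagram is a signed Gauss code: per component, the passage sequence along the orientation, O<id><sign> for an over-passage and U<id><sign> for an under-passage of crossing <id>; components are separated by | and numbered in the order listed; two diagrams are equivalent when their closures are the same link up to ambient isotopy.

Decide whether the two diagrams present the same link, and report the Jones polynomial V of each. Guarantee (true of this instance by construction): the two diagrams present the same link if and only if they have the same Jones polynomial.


same link: no
V(D1) = -t^-4 + t^-3 + t^-1  [12 crossings, <D> = A^-2 + A^6 - A^10, w = -2]
V(D2) = -t^-6 + t^-5 - t^-4 + 2t^-3 - t^-2 + t^-1  (w -4, c 10, <D> = A^-8 - A^-4 + 2 - A^4 + A^8 - A^12)
note: V(t) takes 2 values over 2 diagrams, fixing the grouping


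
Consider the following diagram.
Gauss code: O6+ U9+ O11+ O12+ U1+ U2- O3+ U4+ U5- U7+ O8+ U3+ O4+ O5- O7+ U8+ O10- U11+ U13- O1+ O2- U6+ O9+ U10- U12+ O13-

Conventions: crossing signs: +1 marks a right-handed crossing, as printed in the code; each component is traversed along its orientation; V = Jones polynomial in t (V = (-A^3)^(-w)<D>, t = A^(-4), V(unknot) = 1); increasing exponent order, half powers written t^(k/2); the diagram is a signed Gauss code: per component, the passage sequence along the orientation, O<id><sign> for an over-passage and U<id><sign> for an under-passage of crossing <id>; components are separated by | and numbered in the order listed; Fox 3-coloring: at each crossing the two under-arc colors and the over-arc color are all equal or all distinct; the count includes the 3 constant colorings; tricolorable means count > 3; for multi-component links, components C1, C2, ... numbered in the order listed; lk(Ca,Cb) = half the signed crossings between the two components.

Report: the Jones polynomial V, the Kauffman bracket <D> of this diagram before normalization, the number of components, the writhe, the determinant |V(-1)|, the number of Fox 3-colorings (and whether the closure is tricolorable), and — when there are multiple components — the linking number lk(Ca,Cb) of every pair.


Jones polynomial: V(t) = t + t^3 - t^4
<D> = A^-1 - A^3 - A^11; writhe +5
components 1, writhe +5 (13 crossings)
3-colorings: 9 of 3^13, det 3 — tricolorable
note: w = +5 shifts under R1 moves; the (-A^3)^(-5) factor cancels that in V


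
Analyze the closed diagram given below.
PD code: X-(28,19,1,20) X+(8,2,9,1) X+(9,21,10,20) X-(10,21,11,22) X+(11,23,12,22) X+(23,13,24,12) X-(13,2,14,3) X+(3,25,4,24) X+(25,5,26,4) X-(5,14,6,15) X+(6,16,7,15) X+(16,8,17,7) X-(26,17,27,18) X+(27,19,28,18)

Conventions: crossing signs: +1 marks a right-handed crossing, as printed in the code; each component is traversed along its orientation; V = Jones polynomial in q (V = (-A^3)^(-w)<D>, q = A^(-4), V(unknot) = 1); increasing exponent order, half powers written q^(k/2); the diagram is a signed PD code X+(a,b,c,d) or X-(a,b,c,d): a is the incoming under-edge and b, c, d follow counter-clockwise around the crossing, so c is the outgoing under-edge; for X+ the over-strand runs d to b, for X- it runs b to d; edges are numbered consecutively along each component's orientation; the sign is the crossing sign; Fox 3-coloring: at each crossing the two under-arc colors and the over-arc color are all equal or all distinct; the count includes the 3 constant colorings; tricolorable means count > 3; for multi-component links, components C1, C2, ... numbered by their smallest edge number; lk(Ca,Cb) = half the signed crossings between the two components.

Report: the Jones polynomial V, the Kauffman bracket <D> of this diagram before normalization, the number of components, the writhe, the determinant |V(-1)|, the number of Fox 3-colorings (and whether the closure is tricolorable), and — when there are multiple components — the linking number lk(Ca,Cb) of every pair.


V = 2q - 2q^2 + 3q^3 - 3q^4 + 2q^5 - 2q^6 + q^7
<D> = A^-16 - 2A^-12 + 2A^-8 - 3A^-4 + 3 - 2A^4 + 2A^8 (w = +4)
1 component over 14 crossings, w = +4
9 Fox colorings among 3^14, |V(-1)| = 15: tricolorable
why: |V(-1)| = 15: so tricolorable, since 3 divides 15


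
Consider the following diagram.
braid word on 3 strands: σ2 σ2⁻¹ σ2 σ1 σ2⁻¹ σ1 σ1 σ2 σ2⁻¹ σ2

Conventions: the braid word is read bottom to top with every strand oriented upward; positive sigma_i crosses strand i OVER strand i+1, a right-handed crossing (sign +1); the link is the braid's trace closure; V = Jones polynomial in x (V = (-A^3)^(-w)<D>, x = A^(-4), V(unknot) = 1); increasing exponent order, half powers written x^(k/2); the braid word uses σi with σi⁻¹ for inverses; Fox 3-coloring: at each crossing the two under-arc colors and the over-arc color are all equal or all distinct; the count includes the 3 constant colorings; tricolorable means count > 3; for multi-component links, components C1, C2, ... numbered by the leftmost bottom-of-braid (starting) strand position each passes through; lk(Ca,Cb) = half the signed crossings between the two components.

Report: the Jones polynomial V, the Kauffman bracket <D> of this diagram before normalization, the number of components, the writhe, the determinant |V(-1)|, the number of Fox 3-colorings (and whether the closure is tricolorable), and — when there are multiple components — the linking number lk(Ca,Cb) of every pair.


V(x) = x - x^2 + 2x^3 - x^4 + x^5 - x^6
bracket: -A^-12 + A^-8 - A^-4 + 2 - A^4 + A^8, w = +4
1 component, writhe +4, over 10 crossings
det 7, colorings 3 of 3^10 — not tricolorable
observation: w = +4 shifts under R1 moves; the (-A^3)^(-4) factor cancels that in V


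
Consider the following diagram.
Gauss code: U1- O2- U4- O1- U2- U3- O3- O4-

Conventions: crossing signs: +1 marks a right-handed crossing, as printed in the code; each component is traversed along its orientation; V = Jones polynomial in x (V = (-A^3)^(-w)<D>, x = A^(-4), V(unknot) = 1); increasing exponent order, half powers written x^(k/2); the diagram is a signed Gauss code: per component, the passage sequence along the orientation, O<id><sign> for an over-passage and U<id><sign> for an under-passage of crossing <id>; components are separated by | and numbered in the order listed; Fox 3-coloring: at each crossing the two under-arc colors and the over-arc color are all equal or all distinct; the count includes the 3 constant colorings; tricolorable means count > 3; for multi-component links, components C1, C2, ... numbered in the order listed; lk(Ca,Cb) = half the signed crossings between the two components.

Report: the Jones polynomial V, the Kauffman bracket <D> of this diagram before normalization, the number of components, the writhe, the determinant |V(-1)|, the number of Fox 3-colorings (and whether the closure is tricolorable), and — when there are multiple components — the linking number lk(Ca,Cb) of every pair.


V(x) = -x^-4 + x^-3 + x^-1
bracket: A^-8 + 1 - A^4, w = -4
1 component, writhe -4, over 4 crossings
det 3, colorings 9 of 3^4 — tricolorable
observation: det 3 = |V(-1)|; divisible by 3, so tricolorable


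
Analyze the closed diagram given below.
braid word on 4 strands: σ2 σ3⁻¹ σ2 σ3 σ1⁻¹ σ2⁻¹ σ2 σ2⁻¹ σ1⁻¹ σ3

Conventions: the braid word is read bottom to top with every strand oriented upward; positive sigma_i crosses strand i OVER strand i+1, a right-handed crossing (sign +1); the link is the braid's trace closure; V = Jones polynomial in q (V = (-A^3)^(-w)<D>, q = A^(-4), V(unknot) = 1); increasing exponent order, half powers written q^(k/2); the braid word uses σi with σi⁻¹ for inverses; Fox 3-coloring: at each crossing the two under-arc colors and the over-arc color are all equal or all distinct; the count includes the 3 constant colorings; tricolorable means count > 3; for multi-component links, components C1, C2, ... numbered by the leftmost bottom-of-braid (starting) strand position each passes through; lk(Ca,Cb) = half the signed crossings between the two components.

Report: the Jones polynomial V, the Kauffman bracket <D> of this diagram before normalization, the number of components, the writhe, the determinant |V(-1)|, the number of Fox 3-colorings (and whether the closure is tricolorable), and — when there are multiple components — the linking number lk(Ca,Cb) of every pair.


Jones polynomial: V(q) = q^(-3/2) - q^(-1/2) - q^(3/2) - q^(7/2)
<D> = -A^-14 - A^-6 - A^2 + A^6; writhe 0
components 2, writhe 0 (10 crossings)
linking number lk(C1,C2) = +2
3-colorings: 3 of 3^10, det 4 — not tricolorable
note: |V(-1)| = 4: so not tricolorable, since 3 does not divide 4


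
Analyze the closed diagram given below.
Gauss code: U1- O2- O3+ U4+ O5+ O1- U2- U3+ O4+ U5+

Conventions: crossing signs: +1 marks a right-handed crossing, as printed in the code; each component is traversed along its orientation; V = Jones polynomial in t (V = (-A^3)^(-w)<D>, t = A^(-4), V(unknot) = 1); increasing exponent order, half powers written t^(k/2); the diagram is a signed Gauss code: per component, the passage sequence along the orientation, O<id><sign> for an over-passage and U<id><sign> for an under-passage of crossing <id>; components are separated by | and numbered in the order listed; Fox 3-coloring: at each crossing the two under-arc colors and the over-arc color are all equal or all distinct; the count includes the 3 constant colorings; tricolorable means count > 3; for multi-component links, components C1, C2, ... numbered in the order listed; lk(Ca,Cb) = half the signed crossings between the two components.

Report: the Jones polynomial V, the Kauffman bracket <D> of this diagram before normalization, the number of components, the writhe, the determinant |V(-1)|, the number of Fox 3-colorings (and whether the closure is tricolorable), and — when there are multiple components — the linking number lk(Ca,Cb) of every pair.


V = 1
<D> = -A^3 (w = +1)
1 component over 5 crossings, w = +1
3 Fox colorings among 3^5, |V(-1)| = 1: not tricolorable
why: w = +1 (over 5 crossings) is diagram-only; (-A^3)^(-1) removes it from V


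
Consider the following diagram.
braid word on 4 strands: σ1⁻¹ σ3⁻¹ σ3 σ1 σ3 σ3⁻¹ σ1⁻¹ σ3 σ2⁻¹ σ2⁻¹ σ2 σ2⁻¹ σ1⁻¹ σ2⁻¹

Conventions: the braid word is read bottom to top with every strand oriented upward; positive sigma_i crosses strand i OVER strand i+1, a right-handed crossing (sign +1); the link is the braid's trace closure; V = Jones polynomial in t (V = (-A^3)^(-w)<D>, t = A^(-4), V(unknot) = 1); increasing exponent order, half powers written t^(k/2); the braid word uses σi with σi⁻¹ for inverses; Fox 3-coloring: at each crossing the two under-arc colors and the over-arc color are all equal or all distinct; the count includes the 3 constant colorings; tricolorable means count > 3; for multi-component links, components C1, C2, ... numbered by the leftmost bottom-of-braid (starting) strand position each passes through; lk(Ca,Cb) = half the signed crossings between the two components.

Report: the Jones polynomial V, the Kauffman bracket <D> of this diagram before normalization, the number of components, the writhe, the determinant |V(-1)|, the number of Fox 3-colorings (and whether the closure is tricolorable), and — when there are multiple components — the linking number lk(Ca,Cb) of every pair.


V(t) = -t^(-11/2) + t^(-9/2) - t^(-7/2) - t^(-3/2)
bracket: -A^-6 - A^2 + A^6 - A^10, w = -4
2 components, writhe -4, over 14 crossings
lk(C1,C2) = -2
det 4, colorings 3 of 3^14 — not tricolorable
observation: inverse pairs cancel, leaving σ1⁻¹ σ3 σ2⁻¹ σ2⁻¹ σ1⁻¹ σ2⁻¹


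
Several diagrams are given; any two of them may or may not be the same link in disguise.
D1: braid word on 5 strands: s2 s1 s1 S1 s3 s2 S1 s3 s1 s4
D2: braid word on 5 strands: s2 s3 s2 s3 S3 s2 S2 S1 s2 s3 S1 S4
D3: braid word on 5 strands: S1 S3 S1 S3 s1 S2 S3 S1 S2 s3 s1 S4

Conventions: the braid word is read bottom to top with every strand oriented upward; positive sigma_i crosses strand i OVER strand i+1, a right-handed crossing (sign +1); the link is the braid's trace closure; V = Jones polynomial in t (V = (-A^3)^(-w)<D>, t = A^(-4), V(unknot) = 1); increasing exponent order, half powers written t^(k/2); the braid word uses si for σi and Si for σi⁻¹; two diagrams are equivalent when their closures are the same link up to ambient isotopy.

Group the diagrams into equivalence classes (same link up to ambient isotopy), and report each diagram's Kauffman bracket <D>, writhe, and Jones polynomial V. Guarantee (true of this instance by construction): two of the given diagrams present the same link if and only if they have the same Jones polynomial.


equivalence classes: {D1} | {D2} | {D3}
D1 (bracket -A^2 + A^6 + A^14; 10 crossings at w = +6): V = t + t^3 - t^4
V(D2) = t^-1 - 1 + 2t - 2t^2 + 2t^3 - 2t^4 + t^5  (w +2, c 12, <D> = A^-14 - 2A^-10 + 2A^-6 - 2A^-2 + 2A^2 - A^6 + A^10)
V(D3) = -t^-4 + t^-3 + t^-1  [12 crossings, <D> = A^-14 + A^-6 - A^-2, w = -6]
key observation: comparing 3 Jones polynomials yields 3 groups


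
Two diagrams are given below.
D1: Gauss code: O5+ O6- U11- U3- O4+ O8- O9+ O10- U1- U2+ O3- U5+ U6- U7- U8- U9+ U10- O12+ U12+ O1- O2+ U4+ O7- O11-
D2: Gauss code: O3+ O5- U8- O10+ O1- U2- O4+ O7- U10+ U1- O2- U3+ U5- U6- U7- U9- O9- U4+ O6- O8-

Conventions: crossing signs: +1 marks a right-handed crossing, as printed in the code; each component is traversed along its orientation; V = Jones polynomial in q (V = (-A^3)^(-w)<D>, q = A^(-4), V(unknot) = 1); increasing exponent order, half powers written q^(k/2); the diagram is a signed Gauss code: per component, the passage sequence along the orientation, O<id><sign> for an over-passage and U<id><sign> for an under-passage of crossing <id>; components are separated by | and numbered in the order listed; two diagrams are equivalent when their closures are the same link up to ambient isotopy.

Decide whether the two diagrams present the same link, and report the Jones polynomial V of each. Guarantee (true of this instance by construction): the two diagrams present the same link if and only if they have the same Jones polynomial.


equivalent: yes
D1 (bracket A^-6; 12 crossings at w = -2): V = 1
V(D2) = 1  (w -4, c 10, <D> = A^-12)
key observation: all 2 diagrams share one V(q), hence one class


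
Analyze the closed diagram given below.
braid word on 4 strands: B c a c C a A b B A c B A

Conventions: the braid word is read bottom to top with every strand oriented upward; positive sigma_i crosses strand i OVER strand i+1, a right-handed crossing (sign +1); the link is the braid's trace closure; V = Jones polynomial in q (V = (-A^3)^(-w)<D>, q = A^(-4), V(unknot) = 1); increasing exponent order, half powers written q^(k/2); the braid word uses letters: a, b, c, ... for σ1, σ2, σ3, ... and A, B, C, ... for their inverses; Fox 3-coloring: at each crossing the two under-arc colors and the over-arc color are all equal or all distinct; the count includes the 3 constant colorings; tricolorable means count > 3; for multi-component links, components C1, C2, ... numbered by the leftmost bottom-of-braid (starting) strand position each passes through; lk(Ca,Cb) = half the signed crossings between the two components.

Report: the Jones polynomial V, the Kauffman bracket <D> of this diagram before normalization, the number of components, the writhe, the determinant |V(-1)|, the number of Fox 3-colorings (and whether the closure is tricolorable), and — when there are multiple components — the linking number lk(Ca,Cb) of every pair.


Jones polynomial: V(q) = q^-2 + 2 + q^2
<D> = -A^-11 - 2A^-3 - A^5; writhe -1
components 3, writhe -1 (13 crossings)
linking number lk(C1,C2) = -1
lk(C1,C3): +1
lk(C2,C3) = 0
3-colorings: 3 of 3^13, det 4 — not tricolorable
note: det 4 = |V(-1)|; not divisible by 3, so not tricolorable


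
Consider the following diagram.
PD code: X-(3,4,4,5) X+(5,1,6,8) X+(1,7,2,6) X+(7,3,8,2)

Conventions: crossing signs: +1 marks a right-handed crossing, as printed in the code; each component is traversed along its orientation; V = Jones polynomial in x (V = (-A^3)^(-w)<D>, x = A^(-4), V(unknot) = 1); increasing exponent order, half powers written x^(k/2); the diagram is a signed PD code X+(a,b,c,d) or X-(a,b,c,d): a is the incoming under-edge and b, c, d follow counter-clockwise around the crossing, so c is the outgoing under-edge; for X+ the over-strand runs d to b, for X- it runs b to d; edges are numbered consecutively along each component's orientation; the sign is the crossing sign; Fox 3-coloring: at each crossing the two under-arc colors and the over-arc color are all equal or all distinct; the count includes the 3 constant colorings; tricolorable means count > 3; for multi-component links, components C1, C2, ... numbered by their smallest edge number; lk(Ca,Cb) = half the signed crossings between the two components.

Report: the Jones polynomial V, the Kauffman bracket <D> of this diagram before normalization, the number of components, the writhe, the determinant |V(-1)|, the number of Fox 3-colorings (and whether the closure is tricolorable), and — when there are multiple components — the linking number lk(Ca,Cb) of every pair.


V = x + x^3 - x^4
<D> = -A^-10 + A^-6 + A^2 (w = +2)
1 component over 4 crossings, w = +2
9 Fox colorings among 3^4, |V(-1)| = 3: tricolorable
why: w = +2 shifts under R1 moves; the (-A^3)^(-2) factor cancels that in V


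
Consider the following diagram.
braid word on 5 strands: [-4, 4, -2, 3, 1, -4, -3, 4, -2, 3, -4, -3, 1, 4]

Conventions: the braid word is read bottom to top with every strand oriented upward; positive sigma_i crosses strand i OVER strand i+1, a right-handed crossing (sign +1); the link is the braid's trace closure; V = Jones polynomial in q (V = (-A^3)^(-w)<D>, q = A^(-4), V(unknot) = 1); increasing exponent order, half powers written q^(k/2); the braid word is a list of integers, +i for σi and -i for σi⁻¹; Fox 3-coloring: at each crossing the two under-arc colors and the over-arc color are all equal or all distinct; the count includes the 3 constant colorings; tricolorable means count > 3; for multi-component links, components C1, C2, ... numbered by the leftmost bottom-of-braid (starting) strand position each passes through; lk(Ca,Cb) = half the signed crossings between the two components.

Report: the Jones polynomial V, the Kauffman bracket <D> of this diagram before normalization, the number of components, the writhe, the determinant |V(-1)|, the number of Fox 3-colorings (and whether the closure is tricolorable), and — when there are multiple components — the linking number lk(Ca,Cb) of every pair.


V = -q^-3 + 3q^-2 - 3q^-1 + 4 - 4q + 3q^2 - 2q^3 + q^4
<D> = A^-16 - 2A^-12 + 3A^-8 - 4A^-4 + 4 - 3A^4 + 3A^8 - A^12 (w = 0)
1 component over 14 crossings, w = 0
9 Fox colorings among 3^14, |V(-1)| = 21: tricolorable
why: the span of V is 7, forcing >= 7 crossings in any diagram


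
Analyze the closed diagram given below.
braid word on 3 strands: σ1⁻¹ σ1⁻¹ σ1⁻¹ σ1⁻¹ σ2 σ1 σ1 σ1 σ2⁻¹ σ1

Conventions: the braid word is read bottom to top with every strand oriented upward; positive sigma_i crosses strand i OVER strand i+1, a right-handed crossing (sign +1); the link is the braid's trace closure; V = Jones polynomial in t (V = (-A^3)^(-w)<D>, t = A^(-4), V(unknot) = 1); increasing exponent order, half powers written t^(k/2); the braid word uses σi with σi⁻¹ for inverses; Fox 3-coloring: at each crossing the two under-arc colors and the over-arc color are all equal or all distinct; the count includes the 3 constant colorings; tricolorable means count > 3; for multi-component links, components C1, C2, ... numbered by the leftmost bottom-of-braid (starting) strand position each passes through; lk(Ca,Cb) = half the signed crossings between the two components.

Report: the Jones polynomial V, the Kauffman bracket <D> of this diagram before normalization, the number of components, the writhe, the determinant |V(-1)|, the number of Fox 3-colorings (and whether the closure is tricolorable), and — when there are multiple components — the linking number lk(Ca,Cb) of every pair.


V(t) = -t^-3 + t^-2 - t^-1 + 3 - t + t^2 - t^3
bracket: -A^-12 + A^-8 - A^-4 + 3 - A^4 + A^8 - A^12, w = 0
1 component, writhe 0, over 10 crossings
det 9, colorings 27 of 3^10 — tricolorable
observation: V is palindromic (span 6, det 9): t -> 1/t fixes it; necessary, not sufficient, for amphichirality


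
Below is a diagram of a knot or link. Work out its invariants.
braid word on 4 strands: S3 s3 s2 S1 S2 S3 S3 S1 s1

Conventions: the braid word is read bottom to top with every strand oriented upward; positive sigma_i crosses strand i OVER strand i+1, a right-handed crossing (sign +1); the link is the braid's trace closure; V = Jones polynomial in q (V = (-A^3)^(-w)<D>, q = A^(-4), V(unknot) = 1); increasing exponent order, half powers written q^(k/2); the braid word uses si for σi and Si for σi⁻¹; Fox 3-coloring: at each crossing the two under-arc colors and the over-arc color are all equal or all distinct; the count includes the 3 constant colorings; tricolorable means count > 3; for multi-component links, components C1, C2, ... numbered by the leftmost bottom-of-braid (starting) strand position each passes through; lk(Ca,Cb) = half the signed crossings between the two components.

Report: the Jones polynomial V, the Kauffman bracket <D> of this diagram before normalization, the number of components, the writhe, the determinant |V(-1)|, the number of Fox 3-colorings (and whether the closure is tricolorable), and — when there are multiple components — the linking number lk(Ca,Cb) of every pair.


V = q^-3 + q^-2 + q^-1 + 1
<D> = -A^-9 - A^-5 - A^-1 - A^3 (w = -3)
3 components over 9 crossings, w = -3
lk(C1,C2): 0
lk(C1,C3) = -1
linking number lk(C2,C3) = 0
9 Fox colorings among 3^10, |V(-1)| = 0: tricolorable
why: w = -3 (over 9 crossings) is diagram-only; (-A^3)^(3) removes it from V


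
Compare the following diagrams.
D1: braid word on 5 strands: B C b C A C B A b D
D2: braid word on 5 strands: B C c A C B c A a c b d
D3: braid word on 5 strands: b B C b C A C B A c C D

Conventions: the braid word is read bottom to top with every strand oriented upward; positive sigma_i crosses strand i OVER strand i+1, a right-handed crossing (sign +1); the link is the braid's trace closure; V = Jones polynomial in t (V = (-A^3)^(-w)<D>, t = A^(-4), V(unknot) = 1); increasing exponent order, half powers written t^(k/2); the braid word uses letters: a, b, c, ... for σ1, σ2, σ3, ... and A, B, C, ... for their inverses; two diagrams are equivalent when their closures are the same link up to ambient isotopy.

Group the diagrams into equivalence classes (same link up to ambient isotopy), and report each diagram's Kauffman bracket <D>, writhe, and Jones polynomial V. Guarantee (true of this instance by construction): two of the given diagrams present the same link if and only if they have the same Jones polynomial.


grouping into links: {D1, D3} | {D2}
V(D1) = -t^-6 + t^-5 - t^-4 + 2t^-3 - t^-2 + t^-1  (w -6, c 10, <D> = A^-14 - A^-10 + 2A^-6 - A^-2 + A^2 - A^6)
V(D2) = 1  (w 0, c 12, <D> = 1)
D3 (bracket A^-14 - A^-10 + 2A^-6 - A^-2 + A^2 - A^6; 12 crossings at w = -6): V = -t^-6 + t^-5 - t^-4 + 2t^-3 - t^-2 + t^-1
why: comparing 3 Jones polynomials yields 2 groups


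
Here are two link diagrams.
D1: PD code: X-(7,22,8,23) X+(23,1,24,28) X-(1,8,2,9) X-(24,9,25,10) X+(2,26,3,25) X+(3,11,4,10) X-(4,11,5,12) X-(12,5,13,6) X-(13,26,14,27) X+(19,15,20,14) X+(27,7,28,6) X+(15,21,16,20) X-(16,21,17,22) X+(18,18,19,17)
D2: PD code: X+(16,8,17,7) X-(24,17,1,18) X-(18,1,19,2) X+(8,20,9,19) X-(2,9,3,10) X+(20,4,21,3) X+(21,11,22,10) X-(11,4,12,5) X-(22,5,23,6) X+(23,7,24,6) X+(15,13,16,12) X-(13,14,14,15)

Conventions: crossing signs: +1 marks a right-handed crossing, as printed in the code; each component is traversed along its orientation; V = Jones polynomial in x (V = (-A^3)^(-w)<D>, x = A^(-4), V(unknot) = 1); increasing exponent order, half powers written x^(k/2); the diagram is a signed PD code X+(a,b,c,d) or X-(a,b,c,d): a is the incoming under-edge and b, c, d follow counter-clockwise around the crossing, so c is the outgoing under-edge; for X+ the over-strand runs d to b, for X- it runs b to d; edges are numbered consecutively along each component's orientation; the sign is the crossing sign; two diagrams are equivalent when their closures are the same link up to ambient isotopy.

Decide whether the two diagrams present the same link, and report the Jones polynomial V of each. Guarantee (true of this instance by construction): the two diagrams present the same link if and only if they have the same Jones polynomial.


equivalent: no
D1 (bracket -A^-4 + 2 - A^4 + 2A^8 - A^12 + A^16 - A^20; 14 crossings at w = 0): V = -x^-5 + x^-4 - x^-3 + 2x^-2 - x^-1 + 2 - x
V(D2) = x^-2 - x^-1 + 1 - x + x^2  [12 crossings, <D> = A^-8 - A^-4 + 1 - A^4 + A^8, w = 0]
observation: 2 classes among 2 diagrams; unequal V(x) rules out equality


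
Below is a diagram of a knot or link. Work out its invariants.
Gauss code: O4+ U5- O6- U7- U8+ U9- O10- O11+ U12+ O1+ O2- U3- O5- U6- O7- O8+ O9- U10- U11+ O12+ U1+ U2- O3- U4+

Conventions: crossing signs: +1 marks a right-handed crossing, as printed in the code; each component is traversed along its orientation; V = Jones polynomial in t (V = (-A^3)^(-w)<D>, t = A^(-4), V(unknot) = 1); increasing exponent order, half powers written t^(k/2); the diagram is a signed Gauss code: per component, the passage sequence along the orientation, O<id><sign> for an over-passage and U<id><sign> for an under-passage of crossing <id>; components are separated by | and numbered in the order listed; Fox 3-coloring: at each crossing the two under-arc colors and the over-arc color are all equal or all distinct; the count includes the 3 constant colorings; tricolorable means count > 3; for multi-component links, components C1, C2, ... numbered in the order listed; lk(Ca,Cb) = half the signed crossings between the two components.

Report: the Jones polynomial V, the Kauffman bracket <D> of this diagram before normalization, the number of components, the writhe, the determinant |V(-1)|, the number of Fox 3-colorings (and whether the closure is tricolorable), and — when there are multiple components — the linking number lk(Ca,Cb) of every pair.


V = -t^-4 + t^-3 + t^-1
<D> = A^-2 + A^6 - A^10 (w = -2)
1 component over 12 crossings, w = -2
9 Fox colorings among 3^12, |V(-1)| = 3: tricolorable
why: w = -2 (over 12 crossings) is diagram-only; (-A^3)^(2) removes it from V


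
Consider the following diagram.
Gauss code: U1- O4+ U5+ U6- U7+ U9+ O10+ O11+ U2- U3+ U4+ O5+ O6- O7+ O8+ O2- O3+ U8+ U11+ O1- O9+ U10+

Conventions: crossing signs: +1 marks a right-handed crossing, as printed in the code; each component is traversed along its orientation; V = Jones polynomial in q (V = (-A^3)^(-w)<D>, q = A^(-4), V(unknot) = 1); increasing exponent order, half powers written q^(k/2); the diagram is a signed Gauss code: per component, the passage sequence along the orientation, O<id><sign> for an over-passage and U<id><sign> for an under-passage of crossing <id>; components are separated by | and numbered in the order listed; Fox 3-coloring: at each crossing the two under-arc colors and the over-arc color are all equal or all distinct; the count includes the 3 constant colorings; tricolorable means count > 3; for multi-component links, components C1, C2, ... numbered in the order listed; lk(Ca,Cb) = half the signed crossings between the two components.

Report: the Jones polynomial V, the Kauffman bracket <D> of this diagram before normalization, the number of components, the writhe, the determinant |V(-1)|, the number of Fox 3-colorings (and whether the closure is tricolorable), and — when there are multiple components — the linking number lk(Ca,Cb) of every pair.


Jones polynomial: V(q) = q - q^2 + 2q^3 - q^4 + q^5 - q^6
<D> = A^-9 - A^-5 + A^-1 - 2A^3 + A^7 - A^11; writhe +5
components 1, writhe +5 (11 crossings)
3-colorings: 3 of 3^11, det 7 — not tricolorable
note: V spans 5 powers of q: at least 5 crossings in any diagram
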